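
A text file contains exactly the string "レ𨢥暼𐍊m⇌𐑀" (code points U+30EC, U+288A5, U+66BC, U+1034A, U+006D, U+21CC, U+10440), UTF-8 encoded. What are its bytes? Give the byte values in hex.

U+30EC: 3-byte form → E3 83 AC.
U+288A5: 4-byte form → F0 A8 A2 A5.
U+66BC: 3-byte form → E6 9A BC.
U+1034A: 4-byte form → F0 90 8D 8A.
U+006D: 1-byte form → 6D.
U+21CC: 3-byte form → E2 87 8C.
U+10440: 4-byte form → F0 90 91 80.
Concatenated (22 bytes): E3 83 AC F0 A8 A2 A5 E6 9A BC F0 90 8D 8A 6D E2 87 8C F0 90 91 80.

E3 83 AC F0 A8 A2 A5 E6 9A BC F0 90 8D 8A 6D E2 87 8C F0 90 91 80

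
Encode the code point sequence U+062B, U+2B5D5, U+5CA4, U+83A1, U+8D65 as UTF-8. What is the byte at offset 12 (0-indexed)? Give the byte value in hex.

U+062B → 2-byte form D8 AB at offsets 0–1.
U+2B5D5 → 4-byte form F0 AB 97 95 at offsets 2–5.
U+5CA4 → 3-byte form E5 B2 A4 at offsets 6–8.
U+83A1 → 3-byte form E8 8E A1 at offsets 9–11.
U+8D65 → 3-byte form E8 B5 A5 at offsets 12–14.
Offset 12 falls in char 5's range; it's byte 1 of E8 B5 A5 = 0xE8.

0xE8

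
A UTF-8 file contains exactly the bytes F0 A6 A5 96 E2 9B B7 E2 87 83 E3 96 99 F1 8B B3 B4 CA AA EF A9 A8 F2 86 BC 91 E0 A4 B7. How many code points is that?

Byte at offset 0: 0xF0 = 11110000 → 4-byte char (#1). Advance 4.
Byte at offset 4: 0xE2 = 11100010 → 3-byte char (#2). Advance 3.
Byte at offset 7: 0xE2 = 11100010 → 3-byte char (#3). Advance 3.
Byte at offset 10: 0xE3 = 11100011 → 3-byte char (#4). Advance 3.
Byte at offset 13: 0xF1 = 11110001 → 4-byte char (#5). Advance 4.
Byte at offset 17: 0xCA = 11001010 → 2-byte char (#6). Advance 2.
Byte at offset 19: 0xEF = 11101111 → 3-byte char (#7). Advance 3.
Byte at offset 22: 0xF2 = 11110010 → 4-byte char (#8). Advance 4.
Byte at offset 26: 0xE0 = 11100000 → 3-byte char (#9). Advance 3.
Reached end at offset 29 after 9 code points.

9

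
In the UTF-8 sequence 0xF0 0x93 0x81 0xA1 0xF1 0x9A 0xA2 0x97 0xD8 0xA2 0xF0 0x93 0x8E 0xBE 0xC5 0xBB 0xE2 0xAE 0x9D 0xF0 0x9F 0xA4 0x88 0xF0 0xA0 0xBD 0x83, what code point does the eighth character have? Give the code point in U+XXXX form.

Offset 0: leading byte 0xF0 = 11110000 → 4-byte char #1 = F0 93 81 A1.
Offset 4: leading byte 0xF1 = 11110001 → 4-byte char #2 = F1 9A A2 97.
Offset 8: leading byte 0xD8 = 11011000 → 2-byte char #3 = D8 A2.
Offset 10: leading byte 0xF0 = 11110000 → 4-byte char #4 = F0 93 8E BE.
Offset 14: leading byte 0xC5 = 11000101 → 2-byte char #5 = C5 BB.
Offset 16: leading byte 0xE2 = 11100010 → 3-byte char #6 = E2 AE 9D.
Offset 19: leading byte 0xF0 = 11110000 → 4-byte char #7 = F0 9F A4 88.
Offset 23: leading byte 0xF0 = 11110000 → 4-byte char #8 = F0 A0 BD 83.
Leading byte 0xF0 = 11110000 matches 11110xxx → 4-byte sequence.
Byte 1: 0xF0 = 11110000, payload 000 (3 bits).
Byte 2: 0xA0 = 10100000 (10xxxxxx ✓), payload 100000.
Byte 3: 0xBD = 10111101 (10xxxxxx ✓), payload 111101.
Byte 4: 0x83 = 10000011 (10xxxxxx ✓), payload 000011.
Concatenate: 000100000111101000011 = 0x20F43 (21 bits → U+20F43).

U+20F43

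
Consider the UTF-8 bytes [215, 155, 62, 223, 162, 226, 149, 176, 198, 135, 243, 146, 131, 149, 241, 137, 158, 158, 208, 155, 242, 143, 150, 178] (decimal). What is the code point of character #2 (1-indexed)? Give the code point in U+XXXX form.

U+003E

Offset 0: leading byte 0xD7 = 11010111 → 2-byte char #1 = D7 9B.
Offset 2: leading byte 0x3E = 00111110 → 1-byte char #2 = 3E.
Leading byte 0x3E = 00111110 matches 0xxxxxxx → 1-byte sequence.
Byte 1: 0x3E = 00111110, payload 0111110 (7 bits).
Concatenate: 0111110 = 0x3E (7 bits → U+003E).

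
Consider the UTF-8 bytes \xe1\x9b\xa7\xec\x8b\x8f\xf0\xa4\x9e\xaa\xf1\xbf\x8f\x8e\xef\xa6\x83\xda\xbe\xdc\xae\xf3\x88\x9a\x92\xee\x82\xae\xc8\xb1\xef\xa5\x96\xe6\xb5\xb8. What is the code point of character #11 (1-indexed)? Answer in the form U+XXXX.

U+F956

Offset 0: leading byte 0xE1 = 11100001 → 3-byte char #1 = E1 9B A7.
Offset 3: leading byte 0xEC = 11101100 → 3-byte char #2 = EC 8B 8F.
Offset 6: leading byte 0xF0 = 11110000 → 4-byte char #3 = F0 A4 9E AA.
Offset 10: leading byte 0xF1 = 11110001 → 4-byte char #4 = F1 BF 8F 8E.
Offset 14: leading byte 0xEF = 11101111 → 3-byte char #5 = EF A6 83.
Offset 17: leading byte 0xDA = 11011010 → 2-byte char #6 = DA BE.
Offset 19: leading byte 0xDC = 11011100 → 2-byte char #7 = DC AE.
Offset 21: leading byte 0xF3 = 11110011 → 4-byte char #8 = F3 88 9A 92.
Offset 25: leading byte 0xEE = 11101110 → 3-byte char #9 = EE 82 AE.
Offset 28: leading byte 0xC8 = 11001000 → 2-byte char #10 = C8 B1.
Offset 30: leading byte 0xEF = 11101111 → 3-byte char #11 = EF A5 96.
Leading byte 0xEF = 11101111 matches 1110xxxx → 3-byte sequence.
Byte 1: 0xEF = 11101111, payload 1111 (4 bits).
Byte 2: 0xA5 = 10100101 (10xxxxxx ✓), payload 100101.
Byte 3: 0x96 = 10010110 (10xxxxxx ✓), payload 010110.
Concatenate: 1111100101010110 = 0xF956 (16 bits → U+F956).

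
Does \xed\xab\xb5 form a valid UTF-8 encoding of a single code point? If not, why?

invalid (encodes a surrogate (U+D800–U+DFFF))

Structurally a 3-byte sequence; payload = 0xDAF5.
But 0xDAF5 is in U+D800–U+DFFF, the surrogate range. Surrogates are not Unicode scalar values and are forbidden in UTF-8.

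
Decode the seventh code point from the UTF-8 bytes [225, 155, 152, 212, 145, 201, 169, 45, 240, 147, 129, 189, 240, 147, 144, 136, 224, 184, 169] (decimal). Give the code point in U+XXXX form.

U+0E29

Offset 0: leading byte 0xE1 = 11100001 → 3-byte char #1 = E1 9B 98.
Offset 3: leading byte 0xD4 = 11010100 → 2-byte char #2 = D4 91.
Offset 5: leading byte 0xC9 = 11001001 → 2-byte char #3 = C9 A9.
Offset 7: leading byte 0x2D = 00101101 → 1-byte char #4 = 2D.
Offset 8: leading byte 0xF0 = 11110000 → 4-byte char #5 = F0 93 81 BD.
Offset 12: leading byte 0xF0 = 11110000 → 4-byte char #6 = F0 93 90 88.
Offset 16: leading byte 0xE0 = 11100000 → 3-byte char #7 = E0 B8 A9.
Leading byte 0xE0 = 11100000 matches 1110xxxx → 3-byte sequence.
Byte 1: 0xE0 = 11100000, payload 0000 (4 bits).
Byte 2: 0xB8 = 10111000 (10xxxxxx ✓), payload 111000.
Byte 3: 0xA9 = 10101001 (10xxxxxx ✓), payload 101001.
Concatenate: 0000111000101001 = 0xE29 (16 bits → U+0E29).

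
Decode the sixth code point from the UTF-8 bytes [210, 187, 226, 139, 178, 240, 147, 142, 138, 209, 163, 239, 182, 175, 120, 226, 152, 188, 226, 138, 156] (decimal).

U+0078

Offset 0: leading byte 0xD2 = 11010010 → 2-byte char #1 = D2 BB.
Offset 2: leading byte 0xE2 = 11100010 → 3-byte char #2 = E2 8B B2.
Offset 5: leading byte 0xF0 = 11110000 → 4-byte char #3 = F0 93 8E 8A.
Offset 9: leading byte 0xD1 = 11010001 → 2-byte char #4 = D1 A3.
Offset 11: leading byte 0xEF = 11101111 → 3-byte char #5 = EF B6 AF.
Offset 14: leading byte 0x78 = 01111000 → 1-byte char #6 = 78.
Leading byte 0x78 = 01111000 matches 0xxxxxxx → 1-byte sequence.
Byte 1: 0x78 = 01111000, payload 1111000 (7 bits).
Concatenate: 1111000 = 0x78 (7 bits → U+0078).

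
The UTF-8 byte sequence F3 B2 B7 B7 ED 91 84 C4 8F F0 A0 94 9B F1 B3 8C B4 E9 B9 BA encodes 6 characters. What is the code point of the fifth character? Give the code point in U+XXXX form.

Offset 0: leading byte 0xF3 = 11110011 → 4-byte char #1 = F3 B2 B7 B7.
Offset 4: leading byte 0xED = 11101101 → 3-byte char #2 = ED 91 84.
Offset 7: leading byte 0xC4 = 11000100 → 2-byte char #3 = C4 8F.
Offset 9: leading byte 0xF0 = 11110000 → 4-byte char #4 = F0 A0 94 9B.
Offset 13: leading byte 0xF1 = 11110001 → 4-byte char #5 = F1 B3 8C B4.
Leading byte 0xF1 = 11110001 matches 11110xxx → 4-byte sequence.
Byte 1: 0xF1 = 11110001, payload 001 (3 bits).
Byte 2: 0xB3 = 10110011 (10xxxxxx ✓), payload 110011.
Byte 3: 0x8C = 10001100 (10xxxxxx ✓), payload 001100.
Byte 4: 0xB4 = 10110100 (10xxxxxx ✓), payload 110100.
Concatenate: 001110011001100110100 = 0x73334 (21 bits → U+73334).

U+73334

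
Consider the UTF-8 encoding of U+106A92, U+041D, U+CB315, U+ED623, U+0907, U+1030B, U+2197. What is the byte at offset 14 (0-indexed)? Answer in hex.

0xE0

U+106A92 → 4-byte form F4 86 AA 92 at offsets 0–3.
U+041D → 2-byte form D0 9D at offsets 4–5.
U+CB315 → 4-byte form F3 8B 8C 95 at offsets 6–9.
U+ED623 → 4-byte form F3 AD 98 A3 at offsets 10–13.
U+0907 → 3-byte form E0 A4 87 at offsets 14–16.
Offset 14 falls in char 5's range; it's byte 1 of E0 A4 87 = 0xE0.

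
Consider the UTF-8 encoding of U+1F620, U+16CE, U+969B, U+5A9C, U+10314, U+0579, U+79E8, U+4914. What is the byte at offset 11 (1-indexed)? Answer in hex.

1-indexed offset 11 is 0-indexed offset 10.
U+1F620 → 4-byte form F0 9F 98 A0 at offsets 0–3.
U+16CE → 3-byte form E1 9B 8E at offsets 4–6.
U+969B → 3-byte form E9 9A 9B at offsets 7–9.
U+5A9C → 3-byte form E5 AA 9C at offsets 10–12.
Offset 10 falls in char 4's range; it's byte 1 of E5 AA 9C = 0xE5.

0xE5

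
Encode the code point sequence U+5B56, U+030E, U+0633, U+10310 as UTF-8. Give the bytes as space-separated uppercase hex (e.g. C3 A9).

U+5B56: 3-byte form → E5 AD 96.
U+030E: 2-byte form → CC 8E.
U+0633: 2-byte form → D8 B3.
U+10310: 4-byte form → F0 90 8C 90.
Concatenated (11 bytes): E5 AD 96 CC 8E D8 B3 F0 90 8C 90.

E5 AD 96 CC 8E D8 B3 F0 90 8C 90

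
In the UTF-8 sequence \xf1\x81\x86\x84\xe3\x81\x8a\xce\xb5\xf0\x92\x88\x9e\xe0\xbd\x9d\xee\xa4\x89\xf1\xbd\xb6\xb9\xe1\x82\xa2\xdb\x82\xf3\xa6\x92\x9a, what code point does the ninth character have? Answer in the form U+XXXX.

U+06C2

Offset 0: leading byte 0xF1 = 11110001 → 4-byte char #1 = F1 81 86 84.
Offset 4: leading byte 0xE3 = 11100011 → 3-byte char #2 = E3 81 8A.
Offset 7: leading byte 0xCE = 11001110 → 2-byte char #3 = CE B5.
Offset 9: leading byte 0xF0 = 11110000 → 4-byte char #4 = F0 92 88 9E.
Offset 13: leading byte 0xE0 = 11100000 → 3-byte char #5 = E0 BD 9D.
Offset 16: leading byte 0xEE = 11101110 → 3-byte char #6 = EE A4 89.
Offset 19: leading byte 0xF1 = 11110001 → 4-byte char #7 = F1 BD B6 B9.
Offset 23: leading byte 0xE1 = 11100001 → 3-byte char #8 = E1 82 A2.
Offset 26: leading byte 0xDB = 11011011 → 2-byte char #9 = DB 82.
Leading byte 0xDB = 11011011 matches 110xxxxx → 2-byte sequence.
Byte 1: 0xDB = 11011011, payload 11011 (5 bits).
Byte 2: 0x82 = 10000010 (10xxxxxx ✓), payload 000010.
Concatenate: 11011000010 = 0x6C2 (11 bits → U+06C2).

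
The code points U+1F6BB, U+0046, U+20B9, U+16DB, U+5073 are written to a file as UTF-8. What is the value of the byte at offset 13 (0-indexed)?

0xB3

U+1F6BB → 4-byte form F0 9F 9A BB at offsets 0–3.
U+0046 → 1-byte form 46 at offsets 4–4.
U+20B9 → 3-byte form E2 82 B9 at offsets 5–7.
U+16DB → 3-byte form E1 9B 9B at offsets 8–10.
U+5073 → 3-byte form E5 81 B3 at offsets 11–13.
Offset 13 falls in char 5's range; it's byte 3 of E5 81 B3 = 0xB3.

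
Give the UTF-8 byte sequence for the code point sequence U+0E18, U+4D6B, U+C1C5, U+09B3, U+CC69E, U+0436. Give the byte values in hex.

U+0E18: 3-byte form → E0 B8 98.
U+4D6B: 3-byte form → E4 B5 AB.
U+C1C5: 3-byte form → EC 87 85.
U+09B3: 3-byte form → E0 A6 B3.
U+CC69E: 4-byte form → F3 8C 9A 9E.
U+0436: 2-byte form → D0 B6.
Concatenated (18 bytes): E0 B8 98 E4 B5 AB EC 87 85 E0 A6 B3 F3 8C 9A 9E D0 B6.

E0 B8 98 E4 B5 AB EC 87 85 E0 A6 B3 F3 8C 9A 9E D0 B6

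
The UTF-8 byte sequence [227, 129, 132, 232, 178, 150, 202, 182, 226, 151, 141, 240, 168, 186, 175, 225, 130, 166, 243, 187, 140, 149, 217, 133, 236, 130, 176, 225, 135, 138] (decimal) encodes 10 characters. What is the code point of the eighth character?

U+0645

Offset 0: leading byte 0xE3 = 11100011 → 3-byte char #1 = E3 81 84.
Offset 3: leading byte 0xE8 = 11101000 → 3-byte char #2 = E8 B2 96.
Offset 6: leading byte 0xCA = 11001010 → 2-byte char #3 = CA B6.
Offset 8: leading byte 0xE2 = 11100010 → 3-byte char #4 = E2 97 8D.
Offset 11: leading byte 0xF0 = 11110000 → 4-byte char #5 = F0 A8 BA AF.
Offset 15: leading byte 0xE1 = 11100001 → 3-byte char #6 = E1 82 A6.
Offset 18: leading byte 0xF3 = 11110011 → 4-byte char #7 = F3 BB 8C 95.
Offset 22: leading byte 0xD9 = 11011001 → 2-byte char #8 = D9 85.
Leading byte 0xD9 = 11011001 matches 110xxxxx → 2-byte sequence.
Byte 1: 0xD9 = 11011001, payload 11001 (5 bits).
Byte 2: 0x85 = 10000101 (10xxxxxx ✓), payload 000101.
Concatenate: 11001000101 = 0x645 (11 bits → U+0645).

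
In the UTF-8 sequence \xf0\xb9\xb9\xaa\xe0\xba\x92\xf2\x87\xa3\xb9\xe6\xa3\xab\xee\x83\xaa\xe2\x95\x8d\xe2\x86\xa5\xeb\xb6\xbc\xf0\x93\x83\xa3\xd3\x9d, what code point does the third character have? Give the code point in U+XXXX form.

Offset 0: leading byte 0xF0 = 11110000 → 4-byte char #1 = F0 B9 B9 AA.
Offset 4: leading byte 0xE0 = 11100000 → 3-byte char #2 = E0 BA 92.
Offset 7: leading byte 0xF2 = 11110010 → 4-byte char #3 = F2 87 A3 B9.
Leading byte 0xF2 = 11110010 matches 11110xxx → 4-byte sequence.
Byte 1: 0xF2 = 11110010, payload 010 (3 bits).
Byte 2: 0x87 = 10000111 (10xxxxxx ✓), payload 000111.
Byte 3: 0xA3 = 10100011 (10xxxxxx ✓), payload 100011.
Byte 4: 0xB9 = 10111001 (10xxxxxx ✓), payload 111001.
Concatenate: 010000111100011111001 = 0x878F9 (21 bits → U+878F9).

U+878F9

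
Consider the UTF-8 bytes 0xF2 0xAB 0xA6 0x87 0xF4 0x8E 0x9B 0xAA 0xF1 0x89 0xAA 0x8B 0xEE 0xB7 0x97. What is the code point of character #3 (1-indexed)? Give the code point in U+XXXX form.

U+49A8B

Offset 0: leading byte 0xF2 = 11110010 → 4-byte char #1 = F2 AB A6 87.
Offset 4: leading byte 0xF4 = 11110100 → 4-byte char #2 = F4 8E 9B AA.
Offset 8: leading byte 0xF1 = 11110001 → 4-byte char #3 = F1 89 AA 8B.
Leading byte 0xF1 = 11110001 matches 11110xxx → 4-byte sequence.
Byte 1: 0xF1 = 11110001, payload 001 (3 bits).
Byte 2: 0x89 = 10001001 (10xxxxxx ✓), payload 001001.
Byte 3: 0xAA = 10101010 (10xxxxxx ✓), payload 101010.
Byte 4: 0x8B = 10001011 (10xxxxxx ✓), payload 001011.
Concatenate: 001001001101010001011 = 0x49A8B (21 bits → U+49A8B).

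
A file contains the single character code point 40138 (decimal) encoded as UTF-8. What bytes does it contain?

E9 B3 8A

U+9CCA = 0x9CCA = 40138 decimal. In range U+0800–U+FFFF → 3-byte form: 1110xxxx 10xxxxxx 10xxxxxx.
Binary (16 bits): 1001110011001010.
Split 4+6+6: 1001 | 110011 | 001010.
Byte 1: 11101001 = 0xE9.
Byte 2: 10110011 = 0xB3.
Byte 3: 10001010 = 0x8A.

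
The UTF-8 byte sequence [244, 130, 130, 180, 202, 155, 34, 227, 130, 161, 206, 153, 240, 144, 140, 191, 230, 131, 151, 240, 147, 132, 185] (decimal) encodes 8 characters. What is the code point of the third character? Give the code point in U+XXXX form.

Offset 0: leading byte 0xF4 = 11110100 → 4-byte char #1 = F4 82 82 B4.
Offset 4: leading byte 0xCA = 11001010 → 2-byte char #2 = CA 9B.
Offset 6: leading byte 0x22 = 00100010 → 1-byte char #3 = 22.
Leading byte 0x22 = 00100010 matches 0xxxxxxx → 1-byte sequence.
Byte 1: 0x22 = 00100010, payload 0100010 (7 bits).
Concatenate: 0100010 = 0x22 (7 bits → U+0022).

U+0022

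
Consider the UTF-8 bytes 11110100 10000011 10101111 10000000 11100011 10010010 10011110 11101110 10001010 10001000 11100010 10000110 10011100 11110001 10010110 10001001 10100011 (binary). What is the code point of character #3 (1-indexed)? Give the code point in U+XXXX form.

U+E288

Offset 0: leading byte 0xF4 = 11110100 → 4-byte char #1 = F4 83 AF 80.
Offset 4: leading byte 0xE3 = 11100011 → 3-byte char #2 = E3 92 9E.
Offset 7: leading byte 0xEE = 11101110 → 3-byte char #3 = EE 8A 88.
Leading byte 0xEE = 11101110 matches 1110xxxx → 3-byte sequence.
Byte 1: 0xEE = 11101110, payload 1110 (4 bits).
Byte 2: 0x8A = 10001010 (10xxxxxx ✓), payload 001010.
Byte 3: 0x88 = 10001000 (10xxxxxx ✓), payload 001000.
Concatenate: 1110001010001000 = 0xE288 (16 bits → U+E288).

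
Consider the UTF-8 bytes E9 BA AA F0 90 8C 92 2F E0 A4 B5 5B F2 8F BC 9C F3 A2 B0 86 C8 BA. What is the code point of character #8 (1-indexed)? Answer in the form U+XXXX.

Offset 0: leading byte 0xE9 = 11101001 → 3-byte char #1 = E9 BA AA.
Offset 3: leading byte 0xF0 = 11110000 → 4-byte char #2 = F0 90 8C 92.
Offset 7: leading byte 0x2F = 00101111 → 1-byte char #3 = 2F.
Offset 8: leading byte 0xE0 = 11100000 → 3-byte char #4 = E0 A4 B5.
Offset 11: leading byte 0x5B = 01011011 → 1-byte char #5 = 5B.
Offset 12: leading byte 0xF2 = 11110010 → 4-byte char #6 = F2 8F BC 9C.
Offset 16: leading byte 0xF3 = 11110011 → 4-byte char #7 = F3 A2 B0 86.
Offset 20: leading byte 0xC8 = 11001000 → 2-byte char #8 = C8 BA.
Leading byte 0xC8 = 11001000 matches 110xxxxx → 2-byte sequence.
Byte 1: 0xC8 = 11001000, payload 01000 (5 bits).
Byte 2: 0xBA = 10111010 (10xxxxxx ✓), payload 111010.
Concatenate: 01000111010 = 0x23A (11 bits → U+023A).

U+023A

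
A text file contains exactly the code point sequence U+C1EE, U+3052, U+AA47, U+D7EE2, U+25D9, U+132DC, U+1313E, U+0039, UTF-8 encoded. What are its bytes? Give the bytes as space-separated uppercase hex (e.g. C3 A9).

U+C1EE: 3-byte form → EC 87 AE.
U+3052: 3-byte form → E3 81 92.
U+AA47: 3-byte form → EA A9 87.
U+D7EE2: 4-byte form → F3 97 BB A2.
U+25D9: 3-byte form → E2 97 99.
U+132DC: 4-byte form → F0 93 8B 9C.
U+1313E: 4-byte form → F0 93 84 BE.
U+0039: 1-byte form → 39.
Concatenated (25 bytes): EC 87 AE E3 81 92 EA A9 87 F3 97 BB A2 E2 97 99 F0 93 8B 9C F0 93 84 BE 39.

EC 87 AE E3 81 92 EA A9 87 F3 97 BB A2 E2 97 99 F0 93 8B 9C F0 93 84 BE 39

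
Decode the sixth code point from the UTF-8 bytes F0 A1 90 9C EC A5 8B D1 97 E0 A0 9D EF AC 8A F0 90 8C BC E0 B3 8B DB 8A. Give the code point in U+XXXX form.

U+1033C

Offset 0: leading byte 0xF0 = 11110000 → 4-byte char #1 = F0 A1 90 9C.
Offset 4: leading byte 0xEC = 11101100 → 3-byte char #2 = EC A5 8B.
Offset 7: leading byte 0xD1 = 11010001 → 2-byte char #3 = D1 97.
Offset 9: leading byte 0xE0 = 11100000 → 3-byte char #4 = E0 A0 9D.
Offset 12: leading byte 0xEF = 11101111 → 3-byte char #5 = EF AC 8A.
Offset 15: leading byte 0xF0 = 11110000 → 4-byte char #6 = F0 90 8C BC.
Leading byte 0xF0 = 11110000 matches 11110xxx → 4-byte sequence.
Byte 1: 0xF0 = 11110000, payload 000 (3 bits).
Byte 2: 0x90 = 10010000 (10xxxxxx ✓), payload 010000.
Byte 3: 0x8C = 10001100 (10xxxxxx ✓), payload 001100.
Byte 4: 0xBC = 10111100 (10xxxxxx ✓), payload 111100.
Concatenate: 000010000001100111100 = 0x1033C (21 bits → U+1033C).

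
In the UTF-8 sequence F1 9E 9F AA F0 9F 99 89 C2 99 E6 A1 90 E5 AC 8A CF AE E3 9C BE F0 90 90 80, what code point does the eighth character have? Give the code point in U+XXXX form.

Offset 0: leading byte 0xF1 = 11110001 → 4-byte char #1 = F1 9E 9F AA.
Offset 4: leading byte 0xF0 = 11110000 → 4-byte char #2 = F0 9F 99 89.
Offset 8: leading byte 0xC2 = 11000010 → 2-byte char #3 = C2 99.
Offset 10: leading byte 0xE6 = 11100110 → 3-byte char #4 = E6 A1 90.
Offset 13: leading byte 0xE5 = 11100101 → 3-byte char #5 = E5 AC 8A.
Offset 16: leading byte 0xCF = 11001111 → 2-byte char #6 = CF AE.
Offset 18: leading byte 0xE3 = 11100011 → 3-byte char #7 = E3 9C BE.
Offset 21: leading byte 0xF0 = 11110000 → 4-byte char #8 = F0 90 90 80.
Leading byte 0xF0 = 11110000 matches 11110xxx → 4-byte sequence.
Byte 1: 0xF0 = 11110000, payload 000 (3 bits).
Byte 2: 0x90 = 10010000 (10xxxxxx ✓), payload 010000.
Byte 3: 0x90 = 10010000 (10xxxxxx ✓), payload 010000.
Byte 4: 0x80 = 10000000 (10xxxxxx ✓), payload 000000.
Concatenate: 000010000010000000000 = 0x10400 (21 bits → U+10400).

U+10400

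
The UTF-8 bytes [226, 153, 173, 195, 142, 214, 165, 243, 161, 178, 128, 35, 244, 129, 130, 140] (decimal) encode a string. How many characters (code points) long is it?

6

Byte at offset 0: 0xE2 = 11100010 → 3-byte char (#1). Advance 3.
Byte at offset 3: 0xC3 = 11000011 → 2-byte char (#2). Advance 2.
Byte at offset 5: 0xD6 = 11010110 → 2-byte char (#3). Advance 2.
Byte at offset 7: 0xF3 = 11110011 → 4-byte char (#4). Advance 4.
Byte at offset 11: 0x23 = 00100011 → 1-byte char (#5). Advance 1.
Byte at offset 12: 0xF4 = 11110100 → 4-byte char (#6). Advance 4.
Reached end at offset 16 after 6 code points.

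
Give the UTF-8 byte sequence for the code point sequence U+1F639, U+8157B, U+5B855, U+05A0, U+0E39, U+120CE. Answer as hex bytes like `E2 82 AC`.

U+1F639: 4-byte form → F0 9F 98 B9.
U+8157B: 4-byte form → F2 81 95 BB.
U+5B855: 4-byte form → F1 9B A1 95.
U+05A0: 2-byte form → D6 A0.
U+0E39: 3-byte form → E0 B8 B9.
U+120CE: 4-byte form → F0 92 83 8E.
Concatenated (21 bytes): F0 9F 98 B9 F2 81 95 BB F1 9B A1 95 D6 A0 E0 B8 B9 F0 92 83 8E.

F0 9F 98 B9 F2 81 95 BB F1 9B A1 95 D6 A0 E0 B8 B9 F0 92 83 8E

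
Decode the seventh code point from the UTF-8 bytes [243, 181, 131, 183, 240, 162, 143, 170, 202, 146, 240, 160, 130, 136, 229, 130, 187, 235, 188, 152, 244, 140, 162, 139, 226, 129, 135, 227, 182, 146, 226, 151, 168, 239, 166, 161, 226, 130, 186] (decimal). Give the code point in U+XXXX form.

U+10C88B

Offset 0: leading byte 0xF3 = 11110011 → 4-byte char #1 = F3 B5 83 B7.
Offset 4: leading byte 0xF0 = 11110000 → 4-byte char #2 = F0 A2 8F AA.
Offset 8: leading byte 0xCA = 11001010 → 2-byte char #3 = CA 92.
Offset 10: leading byte 0xF0 = 11110000 → 4-byte char #4 = F0 A0 82 88.
Offset 14: leading byte 0xE5 = 11100101 → 3-byte char #5 = E5 82 BB.
Offset 17: leading byte 0xEB = 11101011 → 3-byte char #6 = EB BC 98.
Offset 20: leading byte 0xF4 = 11110100 → 4-byte char #7 = F4 8C A2 8B.
Leading byte 0xF4 = 11110100 matches 11110xxx → 4-byte sequence.
Byte 1: 0xF4 = 11110100, payload 100 (3 bits).
Byte 2: 0x8C = 10001100 (10xxxxxx ✓), payload 001100.
Byte 3: 0xA2 = 10100010 (10xxxxxx ✓), payload 100010.
Byte 4: 0x8B = 10001011 (10xxxxxx ✓), payload 001011.
Concatenate: 100001100100010001011 = 0x10C88B (21 bits → U+10C88B).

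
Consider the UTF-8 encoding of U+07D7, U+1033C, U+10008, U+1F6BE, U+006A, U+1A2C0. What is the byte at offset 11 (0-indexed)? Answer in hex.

U+07D7 → 2-byte form DF 97 at offsets 0–1.
U+1033C → 4-byte form F0 90 8C BC at offsets 2–5.
U+10008 → 4-byte form F0 90 80 88 at offsets 6–9.
U+1F6BE → 4-byte form F0 9F 9A BE at offsets 10–13.
Offset 11 falls in char 4's range; it's byte 2 of F0 9F 9A BE = 0x9F.

0x9F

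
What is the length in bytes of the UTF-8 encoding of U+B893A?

4

U+B893A = 0xB893A. UTF-8 uses 1 byte below 0x80, 2 below 0x800, 3 below 0x10000, 4 up to 0x10FFFF. 0xB893A is in U+10000–U+10FFFF → 4 bytes.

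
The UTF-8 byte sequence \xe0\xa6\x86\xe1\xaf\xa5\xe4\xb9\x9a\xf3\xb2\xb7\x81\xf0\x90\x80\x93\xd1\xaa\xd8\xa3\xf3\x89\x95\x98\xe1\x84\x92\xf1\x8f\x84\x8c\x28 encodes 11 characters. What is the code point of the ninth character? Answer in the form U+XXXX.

Offset 0: leading byte 0xE0 = 11100000 → 3-byte char #1 = E0 A6 86.
Offset 3: leading byte 0xE1 = 11100001 → 3-byte char #2 = E1 AF A5.
Offset 6: leading byte 0xE4 = 11100100 → 3-byte char #3 = E4 B9 9A.
Offset 9: leading byte 0xF3 = 11110011 → 4-byte char #4 = F3 B2 B7 81.
Offset 13: leading byte 0xF0 = 11110000 → 4-byte char #5 = F0 90 80 93.
Offset 17: leading byte 0xD1 = 11010001 → 2-byte char #6 = D1 AA.
Offset 19: leading byte 0xD8 = 11011000 → 2-byte char #7 = D8 A3.
Offset 21: leading byte 0xF3 = 11110011 → 4-byte char #8 = F3 89 95 98.
Offset 25: leading byte 0xE1 = 11100001 → 3-byte char #9 = E1 84 92.
Leading byte 0xE1 = 11100001 matches 1110xxxx → 3-byte sequence.
Byte 1: 0xE1 = 11100001, payload 0001 (4 bits).
Byte 2: 0x84 = 10000100 (10xxxxxx ✓), payload 000100.
Byte 3: 0x92 = 10010010 (10xxxxxx ✓), payload 010010.
Concatenate: 0001000100010010 = 0x1112 (16 bits → U+1112).

U+1112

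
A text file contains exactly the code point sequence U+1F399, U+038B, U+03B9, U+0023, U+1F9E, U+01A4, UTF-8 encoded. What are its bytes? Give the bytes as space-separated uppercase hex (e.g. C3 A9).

F0 9F 8E 99 CE 8B CE B9 23 E1 BE 9E C6 A4

U+1F399: 4-byte form → F0 9F 8E 99.
U+038B: 2-byte form → CE 8B.
U+03B9: 2-byte form → CE B9.
U+0023: 1-byte form → 23.
U+1F9E: 3-byte form → E1 BE 9E.
U+01A4: 2-byte form → C6 A4.
Concatenated (14 bytes): F0 9F 8E 99 CE 8B CE B9 23 E1 BE 9E C6 A4.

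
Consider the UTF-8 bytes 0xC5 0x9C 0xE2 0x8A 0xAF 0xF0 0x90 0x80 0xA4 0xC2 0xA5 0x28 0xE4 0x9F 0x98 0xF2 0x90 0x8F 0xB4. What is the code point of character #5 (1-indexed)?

U+0028

Offset 0: leading byte 0xC5 = 11000101 → 2-byte char #1 = C5 9C.
Offset 2: leading byte 0xE2 = 11100010 → 3-byte char #2 = E2 8A AF.
Offset 5: leading byte 0xF0 = 11110000 → 4-byte char #3 = F0 90 80 A4.
Offset 9: leading byte 0xC2 = 11000010 → 2-byte char #4 = C2 A5.
Offset 11: leading byte 0x28 = 00101000 → 1-byte char #5 = 28.
Leading byte 0x28 = 00101000 matches 0xxxxxxx → 1-byte sequence.
Byte 1: 0x28 = 00101000, payload 0101000 (7 bits).
Concatenate: 0101000 = 0x28 (7 bits → U+0028).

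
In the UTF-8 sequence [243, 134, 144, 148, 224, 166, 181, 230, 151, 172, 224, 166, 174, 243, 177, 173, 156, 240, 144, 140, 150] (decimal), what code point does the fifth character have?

Offset 0: leading byte 0xF3 = 11110011 → 4-byte char #1 = F3 86 90 94.
Offset 4: leading byte 0xE0 = 11100000 → 3-byte char #2 = E0 A6 B5.
Offset 7: leading byte 0xE6 = 11100110 → 3-byte char #3 = E6 97 AC.
Offset 10: leading byte 0xE0 = 11100000 → 3-byte char #4 = E0 A6 AE.
Offset 13: leading byte 0xF3 = 11110011 → 4-byte char #5 = F3 B1 AD 9C.
Leading byte 0xF3 = 11110011 matches 11110xxx → 4-byte sequence.
Byte 1: 0xF3 = 11110011, payload 011 (3 bits).
Byte 2: 0xB1 = 10110001 (10xxxxxx ✓), payload 110001.
Byte 3: 0xAD = 10101101 (10xxxxxx ✓), payload 101101.
Byte 4: 0x9C = 10011100 (10xxxxxx ✓), payload 011100.
Concatenate: 011110001101101011100 = 0xF1B5C (21 bits → U+F1B5C).

U+F1B5C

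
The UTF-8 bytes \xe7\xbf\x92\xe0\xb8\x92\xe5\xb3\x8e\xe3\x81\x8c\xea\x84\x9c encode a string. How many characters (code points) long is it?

Byte at offset 0: 0xE7 = 11100111 → 3-byte char (#1). Advance 3.
Byte at offset 3: 0xE0 = 11100000 → 3-byte char (#2). Advance 3.
Byte at offset 6: 0xE5 = 11100101 → 3-byte char (#3). Advance 3.
Byte at offset 9: 0xE3 = 11100011 → 3-byte char (#4). Advance 3.
Byte at offset 12: 0xEA = 11101010 → 3-byte char (#5). Advance 3.
Reached end at offset 15 after 5 code points.

5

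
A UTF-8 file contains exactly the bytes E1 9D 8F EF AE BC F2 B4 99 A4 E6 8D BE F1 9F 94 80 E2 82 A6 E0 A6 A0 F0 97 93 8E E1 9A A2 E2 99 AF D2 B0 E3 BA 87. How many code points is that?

12

Byte at offset 0: 0xE1 = 11100001 → 3-byte char (#1). Advance 3.
Byte at offset 3: 0xEF = 11101111 → 3-byte char (#2). Advance 3.
Byte at offset 6: 0xF2 = 11110010 → 4-byte char (#3). Advance 4.
Byte at offset 10: 0xE6 = 11100110 → 3-byte char (#4). Advance 3.
Byte at offset 13: 0xF1 = 11110001 → 4-byte char (#5). Advance 4.
Byte at offset 17: 0xE2 = 11100010 → 3-byte char (#6). Advance 3.
Byte at offset 20: 0xE0 = 11100000 → 3-byte char (#7). Advance 3.
Byte at offset 23: 0xF0 = 11110000 → 4-byte char (#8). Advance 4.
Byte at offset 27: 0xE1 = 11100001 → 3-byte char (#9). Advance 3.
Byte at offset 30: 0xE2 = 11100010 → 3-byte char (#10). Advance 3.
Byte at offset 33: 0xD2 = 11010010 → 2-byte char (#11). Advance 2.
Byte at offset 35: 0xE3 = 11100011 → 3-byte char (#12). Advance 3.
Reached end at offset 38 after 12 code points.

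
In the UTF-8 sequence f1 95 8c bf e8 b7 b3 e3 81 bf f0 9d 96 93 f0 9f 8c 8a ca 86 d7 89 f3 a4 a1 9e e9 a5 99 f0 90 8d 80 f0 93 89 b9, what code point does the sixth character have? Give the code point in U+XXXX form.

Offset 0: leading byte 0xF1 = 11110001 → 4-byte char #1 = F1 95 8C BF.
Offset 4: leading byte 0xE8 = 11101000 → 3-byte char #2 = E8 B7 B3.
Offset 7: leading byte 0xE3 = 11100011 → 3-byte char #3 = E3 81 BF.
Offset 10: leading byte 0xF0 = 11110000 → 4-byte char #4 = F0 9D 96 93.
Offset 14: leading byte 0xF0 = 11110000 → 4-byte char #5 = F0 9F 8C 8A.
Offset 18: leading byte 0xCA = 11001010 → 2-byte char #6 = CA 86.
Leading byte 0xCA = 11001010 matches 110xxxxx → 2-byte sequence.
Byte 1: 0xCA = 11001010, payload 01010 (5 bits).
Byte 2: 0x86 = 10000110 (10xxxxxx ✓), payload 000110.
Concatenate: 01010000110 = 0x286 (11 bits → U+0286).

U+0286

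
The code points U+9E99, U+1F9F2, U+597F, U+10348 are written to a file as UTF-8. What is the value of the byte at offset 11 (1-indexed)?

1-indexed offset 11 is 0-indexed offset 10.
U+9E99 → 3-byte form E9 BA 99 at offsets 0–2.
U+1F9F2 → 4-byte form F0 9F A7 B2 at offsets 3–6.
U+597F → 3-byte form E5 A5 BF at offsets 7–9.
U+10348 → 4-byte form F0 90 8D 88 at offsets 10–13.
Offset 10 falls in char 4's range; it's byte 1 of F0 90 8D 88 = 0xF0.

0xF0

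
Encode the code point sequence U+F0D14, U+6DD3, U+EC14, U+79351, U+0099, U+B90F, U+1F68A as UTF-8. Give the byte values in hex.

U+F0D14: 4-byte form → F3 B0 B4 94.
U+6DD3: 3-byte form → E6 B7 93.
U+EC14: 3-byte form → EE B0 94.
U+79351: 4-byte form → F1 B9 8D 91.
U+0099: 2-byte form → C2 99.
U+B90F: 3-byte form → EB A4 8F.
U+1F68A: 4-byte form → F0 9F 9A 8A.
Concatenated (23 bytes): F3 B0 B4 94 E6 B7 93 EE B0 94 F1 B9 8D 91 C2 99 EB A4 8F F0 9F 9A 8A.

F3 B0 B4 94 E6 B7 93 EE B0 94 F1 B9 8D 91 C2 99 EB A4 8F F0 9F 9A 8A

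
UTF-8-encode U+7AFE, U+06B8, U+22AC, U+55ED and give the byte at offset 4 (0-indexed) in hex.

U+7AFE → 3-byte form E7 AB BE at offsets 0–2.
U+06B8 → 2-byte form DA B8 at offsets 3–4.
Offset 4 falls in char 2's range; it's byte 2 of DA B8 = 0xB8.

0xB8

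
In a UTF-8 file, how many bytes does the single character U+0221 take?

2

U+0221 = 0x221. UTF-8 uses 1 byte below 0x80, 2 below 0x800, 3 below 0x10000, 4 up to 0x10FFFF. 0x221 is in U+0080–U+07FF → 2 bytes.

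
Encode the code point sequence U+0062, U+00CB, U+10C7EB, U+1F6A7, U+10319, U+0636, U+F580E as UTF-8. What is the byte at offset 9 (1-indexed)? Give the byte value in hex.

0x9F

1-indexed offset 9 is 0-indexed offset 8.
U+0062 → 1-byte form 62 at offsets 0–0.
U+00CB → 2-byte form C3 8B at offsets 1–2.
U+10C7EB → 4-byte form F4 8C 9F AB at offsets 3–6.
U+1F6A7 → 4-byte form F0 9F 9A A7 at offsets 7–10.
Offset 8 falls in char 4's range; it's byte 2 of F0 9F 9A A7 = 0x9F.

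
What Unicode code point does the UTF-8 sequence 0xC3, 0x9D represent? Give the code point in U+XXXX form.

Leading byte 0xC3 = 11000011 matches 110xxxxx → 2-byte sequence.
Byte 1: 0xC3 = 11000011, payload 00011 (5 bits).
Byte 2: 0x9D = 10011101 (10xxxxxx ✓), payload 011101.
Concatenate: 00011011101 = 0xDD (11 bits → U+00DD).

U+00DD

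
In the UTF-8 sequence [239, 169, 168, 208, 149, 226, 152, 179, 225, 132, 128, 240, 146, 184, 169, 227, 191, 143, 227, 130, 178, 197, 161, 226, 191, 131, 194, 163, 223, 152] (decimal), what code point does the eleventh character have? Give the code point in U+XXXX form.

Offset 0: leading byte 0xEF = 11101111 → 3-byte char #1 = EF A9 A8.
Offset 3: leading byte 0xD0 = 11010000 → 2-byte char #2 = D0 95.
Offset 5: leading byte 0xE2 = 11100010 → 3-byte char #3 = E2 98 B3.
Offset 8: leading byte 0xE1 = 11100001 → 3-byte char #4 = E1 84 80.
Offset 11: leading byte 0xF0 = 11110000 → 4-byte char #5 = F0 92 B8 A9.
Offset 15: leading byte 0xE3 = 11100011 → 3-byte char #6 = E3 BF 8F.
Offset 18: leading byte 0xE3 = 11100011 → 3-byte char #7 = E3 82 B2.
Offset 21: leading byte 0xC5 = 11000101 → 2-byte char #8 = C5 A1.
Offset 23: leading byte 0xE2 = 11100010 → 3-byte char #9 = E2 BF 83.
Offset 26: leading byte 0xC2 = 11000010 → 2-byte char #10 = C2 A3.
Offset 28: leading byte 0xDF = 11011111 → 2-byte char #11 = DF 98.
Leading byte 0xDF = 11011111 matches 110xxxxx → 2-byte sequence.
Byte 1: 0xDF = 11011111, payload 11111 (5 bits).
Byte 2: 0x98 = 10011000 (10xxxxxx ✓), payload 011000.
Concatenate: 11111011000 = 0x7D8 (11 bits → U+07D8).

U+07D8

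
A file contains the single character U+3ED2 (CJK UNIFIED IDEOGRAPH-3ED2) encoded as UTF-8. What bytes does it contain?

E3 BB 92

U+3ED2 = 0x3ED2 = 16082 decimal. In range U+0800–U+FFFF → 3-byte form: 1110xxxx 10xxxxxx 10xxxxxx.
Binary (16 bits): 0011111011010010.
Split 4+6+6: 0011 | 111011 | 010010.
Byte 1: 11100011 = 0xE3.
Byte 2: 10111011 = 0xBB.
Byte 3: 10010010 = 0x92.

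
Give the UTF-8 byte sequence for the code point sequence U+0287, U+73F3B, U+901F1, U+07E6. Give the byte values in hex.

CA 87 F1 B3 BC BB F2 90 87 B1 DF A6

U+0287: 2-byte form → CA 87.
U+73F3B: 4-byte form → F1 B3 BC BB.
U+901F1: 4-byte form → F2 90 87 B1.
U+07E6: 2-byte form → DF A6.
Concatenated (12 bytes): CA 87 F1 B3 BC BB F2 90 87 B1 DF A6.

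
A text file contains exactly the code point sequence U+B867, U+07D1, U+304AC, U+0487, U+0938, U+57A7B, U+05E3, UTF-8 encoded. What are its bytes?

U+B867: 3-byte form → EB A1 A7.
U+07D1: 2-byte form → DF 91.
U+304AC: 4-byte form → F0 B0 92 AC.
U+0487: 2-byte form → D2 87.
U+0938: 3-byte form → E0 A4 B8.
U+57A7B: 4-byte form → F1 97 A9 BB.
U+05E3: 2-byte form → D7 A3.
Concatenated (20 bytes): EB A1 A7 DF 91 F0 B0 92 AC D2 87 E0 A4 B8 F1 97 A9 BB D7 A3.

EB A1 A7 DF 91 F0 B0 92 AC D2 87 E0 A4 B8 F1 97 A9 BB D7 A3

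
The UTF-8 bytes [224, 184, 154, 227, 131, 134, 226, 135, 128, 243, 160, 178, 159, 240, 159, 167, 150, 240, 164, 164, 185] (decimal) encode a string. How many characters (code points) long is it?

Byte at offset 0: 0xE0 = 11100000 → 3-byte char (#1). Advance 3.
Byte at offset 3: 0xE3 = 11100011 → 3-byte char (#2). Advance 3.
Byte at offset 6: 0xE2 = 11100010 → 3-byte char (#3). Advance 3.
Byte at offset 9: 0xF3 = 11110011 → 4-byte char (#4). Advance 4.
Byte at offset 13: 0xF0 = 11110000 → 4-byte char (#5). Advance 4.
Byte at offset 17: 0xF0 = 11110000 → 4-byte char (#6). Advance 4.
Reached end at offset 21 after 6 code points.

6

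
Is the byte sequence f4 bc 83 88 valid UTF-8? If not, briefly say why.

invalid (encodes a value above U+10FFFF)

Leading byte 0xF4 = 11110100 → 4-byte form.
Payload = 0x13C0C8, which exceeds U+10FFFF, the maximum Unicode code point. (Leading bytes F5–FF, or F4 followed by ≥ 0x90, are invalid.)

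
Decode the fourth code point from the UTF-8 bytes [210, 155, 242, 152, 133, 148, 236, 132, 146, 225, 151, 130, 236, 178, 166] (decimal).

Offset 0: leading byte 0xD2 = 11010010 → 2-byte char #1 = D2 9B.
Offset 2: leading byte 0xF2 = 11110010 → 4-byte char #2 = F2 98 85 94.
Offset 6: leading byte 0xEC = 11101100 → 3-byte char #3 = EC 84 92.
Offset 9: leading byte 0xE1 = 11100001 → 3-byte char #4 = E1 97 82.
Leading byte 0xE1 = 11100001 matches 1110xxxx → 3-byte sequence.
Byte 1: 0xE1 = 11100001, payload 0001 (4 bits).
Byte 2: 0x97 = 10010111 (10xxxxxx ✓), payload 010111.
Byte 3: 0x82 = 10000010 (10xxxxxx ✓), payload 000010.
Concatenate: 0001010111000010 = 0x15C2 (16 bits → U+15C2).

U+15C2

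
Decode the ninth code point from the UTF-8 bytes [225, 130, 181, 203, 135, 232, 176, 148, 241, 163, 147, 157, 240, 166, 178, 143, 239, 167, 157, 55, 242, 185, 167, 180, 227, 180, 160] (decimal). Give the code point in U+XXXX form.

Offset 0: leading byte 0xE1 = 11100001 → 3-byte char #1 = E1 82 B5.
Offset 3: leading byte 0xCB = 11001011 → 2-byte char #2 = CB 87.
Offset 5: leading byte 0xE8 = 11101000 → 3-byte char #3 = E8 B0 94.
Offset 8: leading byte 0xF1 = 11110001 → 4-byte char #4 = F1 A3 93 9D.
Offset 12: leading byte 0xF0 = 11110000 → 4-byte char #5 = F0 A6 B2 8F.
Offset 16: leading byte 0xEF = 11101111 → 3-byte char #6 = EF A7 9D.
Offset 19: leading byte 0x37 = 00110111 → 1-byte char #7 = 37.
Offset 20: leading byte 0xF2 = 11110010 → 4-byte char #8 = F2 B9 A7 B4.
Offset 24: leading byte 0xE3 = 11100011 → 3-byte char #9 = E3 B4 A0.
Leading byte 0xE3 = 11100011 matches 1110xxxx → 3-byte sequence.
Byte 1: 0xE3 = 11100011, payload 0011 (4 bits).
Byte 2: 0xB4 = 10110100 (10xxxxxx ✓), payload 110100.
Byte 3: 0xA0 = 10100000 (10xxxxxx ✓), payload 100000.
Concatenate: 0011110100100000 = 0x3D20 (16 bits → U+3D20).

U+3D20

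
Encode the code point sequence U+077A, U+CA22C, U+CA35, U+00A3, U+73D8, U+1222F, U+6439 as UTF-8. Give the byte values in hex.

DD BA F3 8A 88 AC EC A8 B5 C2 A3 E7 8F 98 F0 92 88 AF E6 90 B9

U+077A: 2-byte form → DD BA.
U+CA22C: 4-byte form → F3 8A 88 AC.
U+CA35: 3-byte form → EC A8 B5.
U+00A3: 2-byte form → C2 A3.
U+73D8: 3-byte form → E7 8F 98.
U+1222F: 4-byte form → F0 92 88 AF.
U+6439: 3-byte form → E6 90 B9.
Concatenated (21 bytes): DD BA F3 8A 88 AC EC A8 B5 C2 A3 E7 8F 98 F0 92 88 AF E6 90 B9.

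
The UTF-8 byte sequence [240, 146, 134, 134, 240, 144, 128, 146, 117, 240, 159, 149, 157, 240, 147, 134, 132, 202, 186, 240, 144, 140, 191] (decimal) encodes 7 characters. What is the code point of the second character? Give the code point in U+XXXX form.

Offset 0: leading byte 0xF0 = 11110000 → 4-byte char #1 = F0 92 86 86.
Offset 4: leading byte 0xF0 = 11110000 → 4-byte char #2 = F0 90 80 92.
Leading byte 0xF0 = 11110000 matches 11110xxx → 4-byte sequence.
Byte 1: 0xF0 = 11110000, payload 000 (3 bits).
Byte 2: 0x90 = 10010000 (10xxxxxx ✓), payload 010000.
Byte 3: 0x80 = 10000000 (10xxxxxx ✓), payload 000000.
Byte 4: 0x92 = 10010010 (10xxxxxx ✓), payload 010010.
Concatenate: 000010000000000010010 = 0x10012 (21 bits → U+10012).

U+10012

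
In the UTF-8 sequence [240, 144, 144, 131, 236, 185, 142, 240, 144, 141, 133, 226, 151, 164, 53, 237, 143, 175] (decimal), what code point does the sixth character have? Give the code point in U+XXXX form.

U+D3EF

Offset 0: leading byte 0xF0 = 11110000 → 4-byte char #1 = F0 90 90 83.
Offset 4: leading byte 0xEC = 11101100 → 3-byte char #2 = EC B9 8E.
Offset 7: leading byte 0xF0 = 11110000 → 4-byte char #3 = F0 90 8D 85.
Offset 11: leading byte 0xE2 = 11100010 → 3-byte char #4 = E2 97 A4.
Offset 14: leading byte 0x35 = 00110101 → 1-byte char #5 = 35.
Offset 15: leading byte 0xED = 11101101 → 3-byte char #6 = ED 8F AF.
Leading byte 0xED = 11101101 matches 1110xxxx → 3-byte sequence.
Byte 1: 0xED = 11101101, payload 1101 (4 bits).
Byte 2: 0x8F = 10001111 (10xxxxxx ✓), payload 001111.
Byte 3: 0xAF = 10101111 (10xxxxxx ✓), payload 101111.
Concatenate: 1101001111101111 = 0xD3EF (16 bits → U+D3EF).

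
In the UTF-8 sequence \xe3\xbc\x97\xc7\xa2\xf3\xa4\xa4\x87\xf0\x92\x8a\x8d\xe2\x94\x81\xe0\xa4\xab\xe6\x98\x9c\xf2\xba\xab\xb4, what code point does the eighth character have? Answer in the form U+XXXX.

Offset 0: leading byte 0xE3 = 11100011 → 3-byte char #1 = E3 BC 97.
Offset 3: leading byte 0xC7 = 11000111 → 2-byte char #2 = C7 A2.
Offset 5: leading byte 0xF3 = 11110011 → 4-byte char #3 = F3 A4 A4 87.
Offset 9: leading byte 0xF0 = 11110000 → 4-byte char #4 = F0 92 8A 8D.
Offset 13: leading byte 0xE2 = 11100010 → 3-byte char #5 = E2 94 81.
Offset 16: leading byte 0xE0 = 11100000 → 3-byte char #6 = E0 A4 AB.
Offset 19: leading byte 0xE6 = 11100110 → 3-byte char #7 = E6 98 9C.
Offset 22: leading byte 0xF2 = 11110010 → 4-byte char #8 = F2 BA AB B4.
Leading byte 0xF2 = 11110010 matches 11110xxx → 4-byte sequence.
Byte 1: 0xF2 = 11110010, payload 010 (3 bits).
Byte 2: 0xBA = 10111010 (10xxxxxx ✓), payload 111010.
Byte 3: 0xAB = 10101011 (10xxxxxx ✓), payload 101011.
Byte 4: 0xB4 = 10110100 (10xxxxxx ✓), payload 110100.
Concatenate: 010111010101011110100 = 0xBAAF4 (21 bits → U+BAAF4).

U+BAAF4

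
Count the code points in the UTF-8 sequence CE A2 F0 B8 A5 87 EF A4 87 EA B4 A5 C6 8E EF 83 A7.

Byte at offset 0: 0xCE = 11001110 → 2-byte char (#1). Advance 2.
Byte at offset 2: 0xF0 = 11110000 → 4-byte char (#2). Advance 4.
Byte at offset 6: 0xEF = 11101111 → 3-byte char (#3). Advance 3.
Byte at offset 9: 0xEA = 11101010 → 3-byte char (#4). Advance 3.
Byte at offset 12: 0xC6 = 11000110 → 2-byte char (#5). Advance 2.
Byte at offset 14: 0xEF = 11101111 → 3-byte char (#6). Advance 3.
Reached end at offset 17 after 6 code points.

6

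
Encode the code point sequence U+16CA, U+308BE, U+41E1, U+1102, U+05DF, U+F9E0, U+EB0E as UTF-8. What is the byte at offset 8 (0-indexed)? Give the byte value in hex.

U+16CA → 3-byte form E1 9B 8A at offsets 0–2.
U+308BE → 4-byte form F0 B0 A2 BE at offsets 3–6.
U+41E1 → 3-byte form E4 87 A1 at offsets 7–9.
Offset 8 falls in char 3's range; it's byte 2 of E4 87 A1 = 0x87.

0x87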